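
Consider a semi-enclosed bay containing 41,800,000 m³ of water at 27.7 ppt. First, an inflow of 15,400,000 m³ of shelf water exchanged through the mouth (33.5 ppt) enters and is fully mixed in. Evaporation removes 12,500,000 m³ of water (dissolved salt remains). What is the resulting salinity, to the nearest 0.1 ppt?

37.4 ppt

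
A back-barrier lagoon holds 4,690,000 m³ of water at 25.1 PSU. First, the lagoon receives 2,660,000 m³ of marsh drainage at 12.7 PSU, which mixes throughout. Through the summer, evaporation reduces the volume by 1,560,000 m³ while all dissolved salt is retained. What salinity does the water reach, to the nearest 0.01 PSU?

26.17 PSU

After mixing: salt = 4,690,000×25.1 + 2,660,000×12.7 = 151,501,000; volume = 7,350,000 m³
After evaporation: salt unchanged = 151,501,000; volume = 7,350,000 − 1,560,000 = 5,790,000 m³
S = 151,501,000 / 5,790,000 = 26.166 PSU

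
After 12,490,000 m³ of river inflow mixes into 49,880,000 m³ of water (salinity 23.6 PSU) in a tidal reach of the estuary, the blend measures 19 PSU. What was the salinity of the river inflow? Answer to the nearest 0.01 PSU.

0.63 PSU

Salt balance: 49,880,000×23.6 + 12,490,000×S = 62,370,000×19
1,177,168,000 + 12,490,000·S = 1,185,030,000
S = (1,185,030,000 − 1,177,168,000) / 12,490,000 = 0.6295 PSU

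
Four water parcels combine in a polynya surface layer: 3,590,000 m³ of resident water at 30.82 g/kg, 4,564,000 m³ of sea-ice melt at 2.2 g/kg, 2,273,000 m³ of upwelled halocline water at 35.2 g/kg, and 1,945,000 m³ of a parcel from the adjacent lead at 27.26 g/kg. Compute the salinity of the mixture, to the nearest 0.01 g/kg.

Salt balance:
salt = 3,590,000×30.82 + 4,564,000×2.2 + 2,273,000×35.2 + 1,945,000×27.26 = 110,643,800 + 10,040,800 + 80,009,600 + 53,020,700 = 253,714,900
volume = 3,590,000 + 4,564,000 + 2,273,000 + 1,945,000 = 12,372,000 m³
S = 253,714,900 / 12,372,000 = 20.5072 g/kg

20.51 g/kg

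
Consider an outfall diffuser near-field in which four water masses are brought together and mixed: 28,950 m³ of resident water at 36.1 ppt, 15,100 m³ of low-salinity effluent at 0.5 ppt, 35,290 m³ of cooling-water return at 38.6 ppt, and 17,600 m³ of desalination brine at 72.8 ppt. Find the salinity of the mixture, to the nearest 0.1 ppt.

38.1 ppt

Salt balance:
salt = 28,950×36.1 + 15,100×0.5 + 35,290×38.6 + 17,600×72.8 = 1,045,095 + 7,550 + 1,362,194 + 1,281,280 = 3,696,119
volume = 28,950 + 15,100 + 35,290 + 17,600 = 96,940 m³
S = 3,696,119 / 96,940 = 38.128 ppt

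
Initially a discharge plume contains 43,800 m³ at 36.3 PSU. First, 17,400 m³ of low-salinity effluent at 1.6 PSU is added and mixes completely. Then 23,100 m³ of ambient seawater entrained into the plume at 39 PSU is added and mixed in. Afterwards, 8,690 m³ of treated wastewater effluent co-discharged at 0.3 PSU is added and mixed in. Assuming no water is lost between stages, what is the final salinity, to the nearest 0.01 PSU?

27.11 PSU

Total salt / total volume:
Initial salt = 43,800×36.3 = 1,589,940
After stage 1: salt = 1,589,940 + 17,400×1.6 = 1,617,780; volume = 61,200 m³; S = 26.434 PSU
After stage 2: salt = 1,617,780 + 23,100×39 = 2,518,680; volume = 84,300 m³; S = 29.878 PSU
After stage 3: salt = 2,518,680 + 8,690×0.3 = 2,521,287; volume = 92,990 m³
S = 2,521,287 / 92,990 = 27.1135 PSU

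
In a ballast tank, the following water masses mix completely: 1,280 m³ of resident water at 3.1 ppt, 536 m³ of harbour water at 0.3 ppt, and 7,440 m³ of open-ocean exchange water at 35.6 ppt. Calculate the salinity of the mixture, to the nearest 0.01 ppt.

29.06 ppt

Total salt / total volume:
salt = 1,280×3.1 + 536×0.3 + 7,440×35.6 = 3,968 + 160.8 + 264,864 = 268,992.8
volume = 1,280 + 536 + 7,440 = 9,256 m³
S = 268,992.8 / 9,256 = 29.0615 ppt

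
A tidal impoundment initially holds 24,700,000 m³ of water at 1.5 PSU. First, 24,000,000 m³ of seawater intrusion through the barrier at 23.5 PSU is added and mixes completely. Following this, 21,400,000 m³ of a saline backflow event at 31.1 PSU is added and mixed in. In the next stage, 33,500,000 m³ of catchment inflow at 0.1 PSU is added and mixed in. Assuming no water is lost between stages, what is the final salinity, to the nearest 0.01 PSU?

12.26 PSU

Total salt / total volume:
Initial salt = 24,700,000×1.5 = 37,050,000
After stage 1: salt = 37,050,000 + 24,000,000×23.5 = 601,050,000; volume = 48,700,000 m³; S = 12.342 PSU
After stage 2: salt = 601,050,000 + 21,400,000×31.1 = 1,266,590,000; volume = 70,100,000 m³; S = 18.068 PSU
After stage 3: salt = 1,266,590,000 + 33,500,000×0.1 = 1,269,940,000; volume = 103,600,000 m³
S = 1,269,940,000 / 103,600,000 = 12.2581 PSU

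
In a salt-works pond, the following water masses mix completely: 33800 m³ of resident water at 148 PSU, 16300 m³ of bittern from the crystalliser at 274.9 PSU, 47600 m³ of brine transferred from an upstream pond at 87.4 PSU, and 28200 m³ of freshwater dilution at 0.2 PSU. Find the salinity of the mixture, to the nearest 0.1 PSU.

108.4 PSU

Mass of salt is conserved:
salt = 33,800×148 + 16,300×274.9 + 47,600×87.4 + 28,200×0.2 = 5,002,400 + 4,480,870 + 4,160,240 + 5,640 = 13,649,150
volume = 33,800 + 16,300 + 47,600 + 28,200 = 125,900 m³
S = 13,649,150 / 125,900 = 108.413 PSU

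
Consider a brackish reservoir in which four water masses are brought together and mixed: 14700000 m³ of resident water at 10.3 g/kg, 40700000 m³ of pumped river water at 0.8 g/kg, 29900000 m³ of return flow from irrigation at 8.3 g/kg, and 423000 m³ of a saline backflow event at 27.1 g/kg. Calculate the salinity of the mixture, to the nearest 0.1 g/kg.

By conservation of dissolved salt,
salt = 14,700,000×10.3 + 40,700,000×0.8 + 29,900,000×8.3 + 423,000×27.1 = 151,410,000 + 32,560,000 + 248,170,000 + 11,463,300 = 443,603,300
volume = 14,700,000 + 40,700,000 + 29,900,000 + 423,000 = 85,723,000 m³
S = 443,603,300 / 85,723,000 = 5.175 g/kg

5.2 g/kg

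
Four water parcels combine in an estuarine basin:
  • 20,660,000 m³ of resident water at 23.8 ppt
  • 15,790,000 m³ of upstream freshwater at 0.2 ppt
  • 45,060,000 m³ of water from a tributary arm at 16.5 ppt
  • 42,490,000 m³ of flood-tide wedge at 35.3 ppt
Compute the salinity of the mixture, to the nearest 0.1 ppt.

22.1 ppt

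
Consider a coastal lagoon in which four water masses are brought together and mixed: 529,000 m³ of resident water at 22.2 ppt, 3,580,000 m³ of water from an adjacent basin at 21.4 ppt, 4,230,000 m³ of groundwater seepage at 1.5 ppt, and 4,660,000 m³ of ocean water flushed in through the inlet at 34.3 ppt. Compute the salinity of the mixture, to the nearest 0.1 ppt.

19.6 ppt

Total salt / total volume:
salt = 529,000×22.2 + 3,580,000×21.4 + 4,230,000×1.5 + 4,660,000×34.3 = 11,743,800 + 76,612,000 + 6,345,000 + 159,838,000 = 254,538,800
volume = 529,000 + 3,580,000 + 4,230,000 + 4,660,000 = 12,999,000 m³
S = 254,538,800 / 12,999,000 = 19.581 ppt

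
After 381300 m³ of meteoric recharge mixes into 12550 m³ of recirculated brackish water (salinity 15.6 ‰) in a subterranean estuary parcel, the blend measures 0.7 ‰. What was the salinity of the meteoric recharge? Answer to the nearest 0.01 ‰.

0.21 ‰

Salt balance: 12,550×15.6 + 381,300×S = 393,850×0.7
195,780 + 381,300·S = 275,695
S = (275,695 − 195,780) / 381,300 = 0.2096 ‰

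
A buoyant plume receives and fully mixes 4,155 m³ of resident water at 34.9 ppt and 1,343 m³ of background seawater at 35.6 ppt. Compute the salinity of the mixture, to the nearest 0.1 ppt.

35.1 ppt

Total salt / total volume:
salt = 4,155×34.9 + 1,343×35.6 = 145,009.5 + 47,810.8 = 192,820.3
volume = 4,155 + 1,343 = 5,498 m³
S = 192,820.3 / 5,498 = 35.071 ppt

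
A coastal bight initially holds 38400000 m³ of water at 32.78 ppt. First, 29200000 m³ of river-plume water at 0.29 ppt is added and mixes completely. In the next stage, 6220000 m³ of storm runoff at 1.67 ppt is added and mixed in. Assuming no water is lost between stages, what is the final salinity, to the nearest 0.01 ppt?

17.31 ppt

Mass of salt is conserved:
Initial salt = 38,400,000×32.78 = 1,258,752,000
After stage 1: salt = 1,258,752,000 + 29,200,000×0.29 = 1,267,220,000; volume = 67,600,000 m³; S = 18.746 ppt
After stage 2: salt = 1,267,220,000 + 6,220,000×1.67 = 1,277,607,400; volume = 73,820,000 m³
S = 1,277,607,400 / 73,820,000 = 17.3071 ppt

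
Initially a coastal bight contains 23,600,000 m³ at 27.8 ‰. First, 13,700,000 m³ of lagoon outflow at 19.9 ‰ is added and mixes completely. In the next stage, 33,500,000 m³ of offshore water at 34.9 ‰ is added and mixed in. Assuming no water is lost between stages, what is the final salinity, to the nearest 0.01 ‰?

29.63 ‰

Total salt / total volume:
Initial salt = 23,600,000×27.8 = 656,080,000
After stage 1: salt = 656,080,000 + 13,700,000×19.9 = 928,710,000; volume = 37,300,000 m³; S = 24.898 ‰
After stage 2: salt = 928,710,000 + 33,500,000×34.9 = 2,097,860,000; volume = 70,800,000 m³
S = 2,097,860,000 / 70,800,000 = 29.6308 ‰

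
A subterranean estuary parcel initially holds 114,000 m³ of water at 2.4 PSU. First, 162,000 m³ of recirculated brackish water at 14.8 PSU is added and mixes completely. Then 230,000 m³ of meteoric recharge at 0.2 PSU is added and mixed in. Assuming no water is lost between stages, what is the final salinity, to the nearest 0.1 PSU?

Total salt / total volume:
Initial salt = 114,000×2.4 = 273,600
After stage 1: salt = 273,600 + 162,000×14.8 = 2,671,200; volume = 276,000 m³; S = 9.678 PSU
After stage 2: salt = 2,671,200 + 230,000×0.2 = 2,717,200; volume = 506,000 m³
S = 2,717,200 / 506,000 = 5.37 PSU

5.4 PSU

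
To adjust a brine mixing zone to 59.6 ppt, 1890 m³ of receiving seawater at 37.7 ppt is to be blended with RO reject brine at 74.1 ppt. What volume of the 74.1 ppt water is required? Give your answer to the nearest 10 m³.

Salt balance: 1,890×37.7 + V×74.1 = (1,890+V)×59.6
71,253 + 74.1V = 112,644 + 59.6V
41,391 = 14.5V
V = 2,854.55 m³

2850 m³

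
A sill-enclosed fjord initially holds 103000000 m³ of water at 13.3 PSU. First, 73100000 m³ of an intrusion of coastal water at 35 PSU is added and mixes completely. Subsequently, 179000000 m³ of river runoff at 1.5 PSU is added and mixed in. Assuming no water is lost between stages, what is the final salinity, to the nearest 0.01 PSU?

11.82 PSU

Salt balance:
Initial salt = 103,000,000×13.3 = 1,369,900,000
After stage 1: salt = 1,369,900,000 + 73,100,000×35 = 3,928,400,000; volume = 176,100,000 m³; S = 22.308 PSU
After stage 2: salt = 3,928,400,000 + 179,000,000×1.5 = 4,196,900,000; volume = 355,100,000 m³
S = 4,196,900,000 / 355,100,000 = 11.8189 PSU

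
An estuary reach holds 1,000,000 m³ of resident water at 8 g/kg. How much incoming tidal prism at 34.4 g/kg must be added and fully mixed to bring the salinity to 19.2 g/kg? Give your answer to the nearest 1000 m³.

737000 m³

Salt balance: 1,000,000×8 + V×34.4 = (1,000,000+V)×19.2
8,000,000 + 34.4V = 19,200,000 + 19.2V
11,200,000 = 15.2V
V = 736,842.11 m³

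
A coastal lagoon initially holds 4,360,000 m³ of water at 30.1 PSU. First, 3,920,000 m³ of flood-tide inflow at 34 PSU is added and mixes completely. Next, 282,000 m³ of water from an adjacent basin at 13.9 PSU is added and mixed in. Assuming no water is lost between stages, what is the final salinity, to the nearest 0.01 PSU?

31.35 PSU

By conservation of dissolved salt,
Initial salt = 4,360,000×30.1 = 131,236,000
After stage 1: salt = 131,236,000 + 3,920,000×34 = 264,516,000; volume = 8,280,000 m³; S = 31.946 PSU
After stage 2: salt = 264,516,000 + 282,000×13.9 = 268,435,800; volume = 8,562,000 m³
S = 268,435,800 / 8,562,000 = 31.352 PSU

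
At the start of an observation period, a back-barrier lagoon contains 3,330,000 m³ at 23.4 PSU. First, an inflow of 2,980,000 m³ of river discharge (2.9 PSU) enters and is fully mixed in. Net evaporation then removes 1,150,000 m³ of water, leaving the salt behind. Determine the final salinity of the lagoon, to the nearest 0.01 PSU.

After mixing: salt = 3,330,000×23.4 + 2,980,000×2.9 = 86,564,000; volume = 6,310,000 m³
After evaporation: salt unchanged = 86,564,000; volume = 6,310,000 − 1,150,000 = 5,160,000 m³
S = 86,564,000 / 5,160,000 = 16.776 PSU

16.78 PSU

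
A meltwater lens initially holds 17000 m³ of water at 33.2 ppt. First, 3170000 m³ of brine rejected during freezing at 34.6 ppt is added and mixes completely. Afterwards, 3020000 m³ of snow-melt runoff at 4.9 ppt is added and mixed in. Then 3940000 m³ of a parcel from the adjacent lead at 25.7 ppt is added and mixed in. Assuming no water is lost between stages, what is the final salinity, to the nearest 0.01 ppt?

22.30 ppt

Salt balance:
Initial salt = 17,000×33.2 = 564,400
After stage 1: salt = 564,400 + 3,170,000×34.6 = 110,246,400; volume = 3,187,000 m³; S = 34.593 ppt
After stage 2: salt = 110,246,400 + 3,020,000×4.9 = 125,044,400; volume = 6,207,000 m³; S = 20.146 ppt
After stage 3: salt = 125,044,400 + 3,940,000×25.7 = 226,302,400; volume = 10,147,000 m³
S = 226,302,400 / 10,147,000 = 22.3024 ppt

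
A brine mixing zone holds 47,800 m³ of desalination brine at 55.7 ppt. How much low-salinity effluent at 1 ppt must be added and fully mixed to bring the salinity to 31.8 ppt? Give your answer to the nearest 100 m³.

37100 m³

Salt balance: 47,800×55.7 + V×1 = (47,800+V)×31.8
2,662,460 + 1V = 1,520,040 + 31.8V
1,142,420 = 30.8V
V = 37,091.56 m³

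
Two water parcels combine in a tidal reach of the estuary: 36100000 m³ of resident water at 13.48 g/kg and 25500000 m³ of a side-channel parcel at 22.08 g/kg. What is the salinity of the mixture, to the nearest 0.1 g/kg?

By conservation of dissolved salt,
salt = 36,100,000×13.48 + 25,500,000×22.08 = 486,628,000 + 563,040,000 = 1,049,668,000
volume = 36,100,000 + 25,500,000 = 61,600,000 m³
S = 1,049,668,000 / 61,600,000 = 17.04 g/kg

17.0 g/kg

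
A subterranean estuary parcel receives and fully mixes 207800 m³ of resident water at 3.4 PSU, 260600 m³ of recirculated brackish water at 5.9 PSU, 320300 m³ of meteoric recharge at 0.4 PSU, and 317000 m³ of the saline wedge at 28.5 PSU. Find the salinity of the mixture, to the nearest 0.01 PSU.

10.32 PSU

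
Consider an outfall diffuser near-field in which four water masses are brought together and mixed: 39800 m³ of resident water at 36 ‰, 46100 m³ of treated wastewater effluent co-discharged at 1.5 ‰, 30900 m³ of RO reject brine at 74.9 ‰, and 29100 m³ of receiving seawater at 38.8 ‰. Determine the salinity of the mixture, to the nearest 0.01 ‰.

Mass of salt is conserved:
salt = 39,800×36 + 46,100×1.5 + 30,900×74.9 + 29,100×38.8 = 1,432,800 + 69,150 + 2,314,410 + 1,129,080 = 4,945,440
volume = 39,800 + 46,100 + 30,900 + 29,100 = 145,900 m³
S = 4,945,440 / 145,900 = 33.8961 ‰

33.90 ‰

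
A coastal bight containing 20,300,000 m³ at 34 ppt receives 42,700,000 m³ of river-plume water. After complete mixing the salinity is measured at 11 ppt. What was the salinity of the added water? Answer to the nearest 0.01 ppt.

0.07 ppt

Salt balance: 20,300,000×34 + 42,700,000×S = 63,000,000×11
690,200,000 + 42,700,000·S = 693,000,000
S = (693,000,000 − 690,200,000) / 42,700,000 = 0.0656 ppt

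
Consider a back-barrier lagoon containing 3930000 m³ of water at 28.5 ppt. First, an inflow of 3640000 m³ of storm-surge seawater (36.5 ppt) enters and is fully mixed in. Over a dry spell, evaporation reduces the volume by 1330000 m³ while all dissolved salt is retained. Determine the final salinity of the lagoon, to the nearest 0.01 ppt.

39.24 ppt

After mixing: salt = 3,930,000×28.5 + 3,640,000×36.5 = 244,865,000; volume = 7,570,000 m³
After evaporation: salt unchanged = 244,865,000; volume = 7,570,000 − 1,330,000 = 6,240,000 m³
S = 244,865,000 / 6,240,000 = 39.2412 ppt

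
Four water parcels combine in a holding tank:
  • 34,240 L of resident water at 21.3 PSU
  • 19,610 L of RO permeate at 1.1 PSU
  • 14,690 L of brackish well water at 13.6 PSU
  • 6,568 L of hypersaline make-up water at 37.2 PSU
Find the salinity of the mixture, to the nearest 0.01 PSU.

15.91 PSU

Mass of salt is conserved:
salt = 34,240×21.3 + 19,610×1.1 + 14,690×13.6 + 6,568×37.2 = 729,312 + 21,571 + 199,784 + 244,329.6 = 1,194,996.6
volume = 34,240 + 19,610 + 14,690 + 6,568 = 75,108 L
S = 1,194,996.6 / 75,108 = 15.9104 PSU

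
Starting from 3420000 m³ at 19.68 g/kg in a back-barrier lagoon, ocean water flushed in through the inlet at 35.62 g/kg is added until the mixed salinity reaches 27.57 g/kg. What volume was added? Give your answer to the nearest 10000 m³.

Salt balance: 3,420,000×19.68 + V×35.62 = (3,420,000+V)×27.57
67,305,600 + 35.62V = 94,289,400 + 27.57V
26,983,800 = 8.05V
V = 3,352,024.84 m³

3350000 m³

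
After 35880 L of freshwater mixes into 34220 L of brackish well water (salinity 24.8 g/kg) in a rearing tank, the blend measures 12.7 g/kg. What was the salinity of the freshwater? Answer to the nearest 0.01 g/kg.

Salt balance: 34,220×24.8 + 35,880×S = 70,100×12.7
848,656 + 35,880·S = 890,270
S = (890,270 − 848,656) / 35,880 = 1.1598 g/kg

1.16 g/kg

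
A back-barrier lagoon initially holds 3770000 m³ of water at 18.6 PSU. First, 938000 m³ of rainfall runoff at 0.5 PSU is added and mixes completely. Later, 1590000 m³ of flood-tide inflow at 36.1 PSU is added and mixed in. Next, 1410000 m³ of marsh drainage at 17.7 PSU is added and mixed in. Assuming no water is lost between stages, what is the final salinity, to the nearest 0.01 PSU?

19.84 PSU

Total salt / total volume:
Initial salt = 3,770,000×18.6 = 70,122,000
After stage 1: salt = 70,122,000 + 938,000×0.5 = 70,591,000; volume = 4,708,000 m³; S = 14.994 PSU
After stage 2: salt = 70,591,000 + 1,590,000×36.1 = 127,990,000; volume = 6,298,000 m³; S = 20.322 PSU
After stage 3: salt = 127,990,000 + 1,410,000×17.7 = 152,947,000; volume = 7,708,000 m³
S = 152,947,000 / 7,708,000 = 19.8426 PSU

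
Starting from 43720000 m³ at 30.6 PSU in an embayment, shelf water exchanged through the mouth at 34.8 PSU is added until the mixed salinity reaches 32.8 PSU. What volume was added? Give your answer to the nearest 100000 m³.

Salt balance: 43,720,000×30.6 + V×34.8 = (43,720,000+V)×32.8
1,337,832,000 + 34.8V = 1,434,016,000 + 32.8V
96,184,000 = 2V
V = 48,092,000 m³

48100000 m³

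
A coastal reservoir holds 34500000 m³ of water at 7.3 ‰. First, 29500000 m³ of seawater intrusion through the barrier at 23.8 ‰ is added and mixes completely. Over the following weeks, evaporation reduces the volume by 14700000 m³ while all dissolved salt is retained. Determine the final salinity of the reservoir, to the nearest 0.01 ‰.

After mixing: salt = 34,500,000×7.3 + 29,500,000×23.8 = 953,950,000; volume = 64,000,000 m³
After evaporation: salt unchanged = 953,950,000; volume = 64,000,000 − 14,700,000 = 49,300,000 m³
S = 953,950,000 / 49,300,000 = 19.3499 ‰

19.35 ‰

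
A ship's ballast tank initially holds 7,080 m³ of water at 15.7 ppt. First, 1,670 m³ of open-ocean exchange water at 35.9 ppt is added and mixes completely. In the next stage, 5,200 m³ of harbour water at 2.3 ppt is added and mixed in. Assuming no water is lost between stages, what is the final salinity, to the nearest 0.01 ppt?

Salt balance:
Initial salt = 7,080×15.7 = 111,156
After stage 1: salt = 111,156 + 1,670×35.9 = 171,109; volume = 8,750 m³; S = 19.555 ppt
After stage 2: salt = 171,109 + 5,200×2.3 = 183,069; volume = 13,950 m³
S = 183,069 / 13,950 = 13.1232 ppt

13.12 ppt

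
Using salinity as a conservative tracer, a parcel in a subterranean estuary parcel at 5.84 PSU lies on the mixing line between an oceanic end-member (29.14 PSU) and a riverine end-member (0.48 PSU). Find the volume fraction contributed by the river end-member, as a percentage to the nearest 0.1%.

Let f be the freshwater fraction. Salt balance per unit volume:
f×0.48 + (1−f)×29.14 = 5.84
f = (29.14 − 5.84) / (29.14 − 0.48) = 23.3/28.66 = 0.813

81.3%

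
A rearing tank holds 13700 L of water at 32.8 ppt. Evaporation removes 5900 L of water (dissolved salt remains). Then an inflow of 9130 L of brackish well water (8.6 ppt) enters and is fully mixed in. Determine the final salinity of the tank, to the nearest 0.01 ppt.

After evaporation: salt = 13,700×32.8 = 449,360; volume = 13,700 − 5,900 = 7,800 L
After mixing: salt = 449,360 + 9,130×8.6 = 527,878; volume = 7,800 + 9,130 = 16,930 L
S = 527,878 / 16,930 = 31.18 ppt

31.18 ppt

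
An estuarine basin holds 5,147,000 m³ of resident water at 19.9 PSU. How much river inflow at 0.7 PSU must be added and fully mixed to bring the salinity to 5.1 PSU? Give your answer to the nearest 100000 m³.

Salt balance: 5,147,000×19.9 + V×0.7 = (5,147,000+V)×5.1
102,425,300 + 0.7V = 26,249,700 + 5.1V
76,175,600 = 4.4V
V = 17,312,636.36 m³

17300000 m³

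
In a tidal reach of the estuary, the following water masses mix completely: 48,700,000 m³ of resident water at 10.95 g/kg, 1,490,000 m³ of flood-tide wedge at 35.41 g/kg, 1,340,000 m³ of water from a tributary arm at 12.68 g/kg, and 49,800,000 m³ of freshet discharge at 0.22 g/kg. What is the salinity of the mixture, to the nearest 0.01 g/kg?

6.06 g/kg

Salt balance:
salt = 48,700,000×10.95 + 1,490,000×35.41 + 1,340,000×12.68 + 49,800,000×0.22 = 533,265,000 + 52,760,900 + 16,991,200 + 10,956,000 = 613,973,100
volume = 48,700,000 + 1,490,000 + 1,340,000 + 49,800,000 = 101,330,000 m³
S = 613,973,100 / 101,330,000 = 6.0591 g/kg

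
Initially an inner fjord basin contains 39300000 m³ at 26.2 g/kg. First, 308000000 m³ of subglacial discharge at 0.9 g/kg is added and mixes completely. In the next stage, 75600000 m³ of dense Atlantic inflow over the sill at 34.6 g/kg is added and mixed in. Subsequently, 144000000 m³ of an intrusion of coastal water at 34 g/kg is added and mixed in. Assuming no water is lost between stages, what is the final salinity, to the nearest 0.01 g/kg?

Total salt / total volume:
Initial salt = 39,300,000×26.2 = 1,029,660,000
After stage 1: salt = 1,029,660,000 + 308,000,000×0.9 = 1,306,860,000; volume = 347,300,000 m³; S = 3.763 g/kg
After stage 2: salt = 1,306,860,000 + 75,600,000×34.6 = 3,922,620,000; volume = 422,900,000 m³; S = 9.276 g/kg
After stage 3: salt = 3,922,620,000 + 144,000,000×34 = 8,818,620,000; volume = 566,900,000 m³
S = 8,818,620,000 / 566,900,000 = 15.5559 g/kg

15.56 g/kg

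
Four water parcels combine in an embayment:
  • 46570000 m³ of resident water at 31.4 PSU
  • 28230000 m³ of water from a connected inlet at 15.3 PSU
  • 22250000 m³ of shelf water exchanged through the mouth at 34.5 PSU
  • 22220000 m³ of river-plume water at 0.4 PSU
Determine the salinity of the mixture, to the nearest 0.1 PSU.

Mass of salt is conserved:
salt = 46,570,000×31.4 + 28,230,000×15.3 + 22,250,000×34.5 + 22,220,000×0.4 = 1,462,298,000 + 431,919,000 + 767,625,000 + 8,888,000 = 2,670,730,000
volume = 46,570,000 + 28,230,000 + 22,250,000 + 22,220,000 = 119,270,000 m³
S = 2,670,730,000 / 119,270,000 = 22.392 PSU

22.4 PSU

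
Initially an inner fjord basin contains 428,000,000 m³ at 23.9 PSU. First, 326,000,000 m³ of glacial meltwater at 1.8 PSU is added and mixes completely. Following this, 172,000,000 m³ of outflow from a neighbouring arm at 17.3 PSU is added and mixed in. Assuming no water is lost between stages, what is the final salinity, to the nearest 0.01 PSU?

Conserving salt mass:
Initial salt = 428,000,000×23.9 = 10,229,200,000
After stage 1: salt = 10,229,200,000 + 326,000,000×1.8 = 10,816,000,000; volume = 754,000,000 m³; S = 14.345 PSU
After stage 2: salt = 10,816,000,000 + 172,000,000×17.3 = 13,791,600,000; volume = 926,000,000 m³
S = 13,791,600,000 / 926,000,000 = 14.8937 PSU

14.89 PSU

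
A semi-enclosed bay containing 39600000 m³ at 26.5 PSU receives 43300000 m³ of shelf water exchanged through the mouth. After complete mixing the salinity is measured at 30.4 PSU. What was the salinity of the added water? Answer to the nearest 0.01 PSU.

Salt balance: 39,600,000×26.5 + 43,300,000×S = 82,900,000×30.4
1,049,400,000 + 43,300,000·S = 2,520,160,000
S = (2,520,160,000 − 1,049,400,000) / 43,300,000 = 33.9667 PSU

33.97 PSU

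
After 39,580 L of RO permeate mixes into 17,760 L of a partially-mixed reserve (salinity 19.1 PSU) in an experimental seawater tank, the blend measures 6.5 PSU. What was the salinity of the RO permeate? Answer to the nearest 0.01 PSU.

Salt balance: 17,760×19.1 + 39,580×S = 57,340×6.5
339,216 + 39,580·S = 372,710
S = (372,710 − 339,216) / 39,580 = 0.8462 PSU

0.85 PSU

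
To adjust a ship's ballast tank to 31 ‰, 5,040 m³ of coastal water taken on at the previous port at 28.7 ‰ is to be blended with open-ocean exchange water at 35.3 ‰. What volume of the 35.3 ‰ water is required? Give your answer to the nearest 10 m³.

2700 m³

Salt balance: 5,040×28.7 + V×35.3 = (5,040+V)×31
144,648 + 35.3V = 156,240 + 31V
11,592 = 4.3V
V = 2,695.81 m³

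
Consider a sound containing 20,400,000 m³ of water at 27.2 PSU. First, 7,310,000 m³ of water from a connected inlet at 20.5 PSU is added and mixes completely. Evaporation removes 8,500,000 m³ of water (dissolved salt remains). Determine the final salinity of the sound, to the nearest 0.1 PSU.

36.7 PSU

After mixing: salt = 20,400,000×27.2 + 7,310,000×20.5 = 704,735,000; volume = 27,710,000 m³
After evaporation: salt unchanged = 704,735,000; volume = 27,710,000 − 8,500,000 = 19,210,000 m³
S = 704,735,000 / 19,210,000 = 36.6858 PSU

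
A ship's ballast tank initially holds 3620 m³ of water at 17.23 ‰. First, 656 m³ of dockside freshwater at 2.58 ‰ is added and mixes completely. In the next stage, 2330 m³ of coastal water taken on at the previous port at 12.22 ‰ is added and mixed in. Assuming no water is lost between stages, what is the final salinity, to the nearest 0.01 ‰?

14.01 ‰

Weighted by volume,
Initial salt = 3,620×17.23 = 62,372.6
After stage 1: salt = 62,372.6 + 656×2.58 = 64,065.08; volume = 4,276 m³; S = 14.982 ‰
After stage 2: salt = 64,065.08 + 2,330×12.22 = 92,537.68; volume = 6,606 m³
S = 92,537.68 / 6,606 = 14.0081 ‰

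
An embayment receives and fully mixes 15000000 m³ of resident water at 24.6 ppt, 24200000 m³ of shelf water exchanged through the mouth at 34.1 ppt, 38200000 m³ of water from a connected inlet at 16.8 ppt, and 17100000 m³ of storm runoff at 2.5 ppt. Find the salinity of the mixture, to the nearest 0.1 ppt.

19.9 ppt

Weighted by volume,
salt = 15,000,000×24.6 + 24,200,000×34.1 + 38,200,000×16.8 + 17,100,000×2.5 = 369,000,000 + 825,220,000 + 641,760,000 + 42,750,000 = 1,878,730,000
volume = 15,000,000 + 24,200,000 + 38,200,000 + 17,100,000 = 94,500,000 m³
S = 1,878,730,000 / 94,500,000 = 19.881 ppt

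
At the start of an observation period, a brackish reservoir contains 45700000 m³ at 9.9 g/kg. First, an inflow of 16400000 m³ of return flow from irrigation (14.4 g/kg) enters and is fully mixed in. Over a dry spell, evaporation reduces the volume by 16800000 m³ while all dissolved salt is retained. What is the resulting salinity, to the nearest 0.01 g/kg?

15.20 g/kg

After mixing: salt = 45,700,000×9.9 + 16,400,000×14.4 = 688,590,000; volume = 62,100,000 m³
After evaporation: salt unchanged = 688,590,000; volume = 62,100,000 − 16,800,000 = 45,300,000 m³
S = 688,590,000 / 45,300,000 = 15.2007 g/kg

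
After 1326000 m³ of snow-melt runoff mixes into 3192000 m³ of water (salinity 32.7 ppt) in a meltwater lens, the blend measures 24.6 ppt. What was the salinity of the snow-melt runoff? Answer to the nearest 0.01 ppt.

Salt balance: 3,192,000×32.7 + 1,326,000×S = 4,518,000×24.6
104,378,400 + 1,326,000·S = 111,142,800
S = (111,142,800 − 104,378,400) / 1,326,000 = 5.1014 ppt

5.10 ppt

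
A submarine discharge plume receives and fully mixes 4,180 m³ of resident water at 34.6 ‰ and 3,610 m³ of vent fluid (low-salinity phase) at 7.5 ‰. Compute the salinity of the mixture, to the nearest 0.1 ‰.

Mass of salt is conserved:
salt = 4,180×34.6 + 3,610×7.5 = 144,628 + 27,075 = 171,703
volume = 4,180 + 3,610 = 7,790 m³
S = 171,703 / 7,790 = 22.041 ‰

22.0 ‰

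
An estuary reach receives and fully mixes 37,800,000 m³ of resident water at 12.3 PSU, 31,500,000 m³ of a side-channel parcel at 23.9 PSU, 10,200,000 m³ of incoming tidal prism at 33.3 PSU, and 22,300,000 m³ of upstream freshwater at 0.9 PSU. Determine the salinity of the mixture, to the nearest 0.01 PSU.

Salt balance:
salt = 37,800,000×12.3 + 31,500,000×23.9 + 10,200,000×33.3 + 22,300,000×0.9 = 464,940,000 + 752,850,000 + 339,660,000 + 20,070,000 = 1,577,520,000
volume = 37,800,000 + 31,500,000 + 10,200,000 + 22,300,000 = 101,800,000 m³
S = 1,577,520,000 / 101,800,000 = 15.4963 PSU

15.50 PSU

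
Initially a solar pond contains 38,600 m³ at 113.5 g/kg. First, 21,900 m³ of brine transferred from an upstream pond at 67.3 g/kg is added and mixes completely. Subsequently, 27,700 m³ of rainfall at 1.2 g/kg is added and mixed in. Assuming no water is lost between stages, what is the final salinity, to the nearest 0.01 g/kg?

Salt balance:
Initial salt = 38,600×113.5 = 4,381,100
After stage 1: salt = 4,381,100 + 21,900×67.3 = 5,854,970; volume = 60,500 m³; S = 96.776 g/kg
After stage 2: salt = 5,854,970 + 27,700×1.2 = 5,888,210; volume = 88,200 m³
S = 5,888,210 / 88,200 = 66.7598 g/kg

66.76 g/kg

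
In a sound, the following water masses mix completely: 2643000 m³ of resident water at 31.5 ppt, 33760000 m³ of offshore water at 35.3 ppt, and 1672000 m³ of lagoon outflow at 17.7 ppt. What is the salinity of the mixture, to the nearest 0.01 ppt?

34.26 ppt

Conserving salt mass:
salt = 2,643,000×31.5 + 33,760,000×35.3 + 1,672,000×17.7 = 83,254,500 + 1,191,728,000 + 29,594,400 = 1,304,576,900
volume = 2,643,000 + 33,760,000 + 1,672,000 = 38,075,000 m³
S = 1,304,576,900 / 38,075,000 = 34.2633 ppt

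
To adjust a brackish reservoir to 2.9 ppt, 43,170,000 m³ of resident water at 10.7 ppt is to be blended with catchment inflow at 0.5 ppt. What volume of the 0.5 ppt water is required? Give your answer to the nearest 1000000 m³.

Salt balance: 43,170,000×10.7 + V×0.5 = (43,170,000+V)×2.9
461,919,000 + 0.5V = 125,193,000 + 2.9V
336,726,000 = 2.4V
V = 140,302,500 m³

140000000 m³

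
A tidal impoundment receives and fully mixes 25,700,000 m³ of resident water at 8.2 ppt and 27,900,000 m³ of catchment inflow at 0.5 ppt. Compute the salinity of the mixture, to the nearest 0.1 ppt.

Salt balance:
salt = 25,700,000×8.2 + 27,900,000×0.5 = 210,740,000 + 13,950,000 = 224,690,000
volume = 25,700,000 + 27,900,000 = 53,600,000 m³
S = 224,690,000 / 53,600,000 = 4.192 ppt

4.2 ppt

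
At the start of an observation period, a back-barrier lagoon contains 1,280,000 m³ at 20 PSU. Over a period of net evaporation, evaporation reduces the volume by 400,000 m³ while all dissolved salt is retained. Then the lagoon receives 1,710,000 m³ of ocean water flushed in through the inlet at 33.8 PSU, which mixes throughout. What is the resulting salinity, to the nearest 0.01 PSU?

32.20 PSU

After evaporation: salt = 1,280,000×20 = 25,600,000; volume = 1,280,000 − 400,000 = 880,000 m³
After mixing: salt = 25,600,000 + 1,710,000×33.8 = 83,398,000; volume = 880,000 + 1,710,000 = 2,590,000 m³
S = 83,398,000 / 2,590,000 = 32.2 PSU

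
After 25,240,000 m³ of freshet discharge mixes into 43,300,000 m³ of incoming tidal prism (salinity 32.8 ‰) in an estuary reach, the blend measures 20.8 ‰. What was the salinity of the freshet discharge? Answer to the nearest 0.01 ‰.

0.21 ‰

Salt balance: 43,300,000×32.8 + 25,240,000×S = 68,540,000×20.8
1,420,240,000 + 25,240,000·S = 1,425,632,000
S = (1,425,632,000 − 1,420,240,000) / 25,240,000 = 0.2136 ‰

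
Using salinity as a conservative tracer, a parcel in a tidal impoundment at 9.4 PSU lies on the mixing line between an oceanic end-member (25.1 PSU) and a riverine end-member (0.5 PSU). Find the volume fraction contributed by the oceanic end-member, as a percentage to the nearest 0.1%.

36.2%

Let g be the oceanic fraction. Salt balance per unit volume:
g×25.1 + (1−g)×0.5 = 9.4
g = (9.4 − 0.5) / (25.1 − 0.5) = 8.9/24.6 = 0.3618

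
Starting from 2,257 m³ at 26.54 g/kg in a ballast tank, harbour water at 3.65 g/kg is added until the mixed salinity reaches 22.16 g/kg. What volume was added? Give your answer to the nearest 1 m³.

534 m³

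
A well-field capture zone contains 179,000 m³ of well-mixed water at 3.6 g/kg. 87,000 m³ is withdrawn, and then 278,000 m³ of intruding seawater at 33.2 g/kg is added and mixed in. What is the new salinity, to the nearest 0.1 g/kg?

25.8 g/kg

Remaining after removal: 92,000 m³ at 3.6 g/kg (salt = 331,200)
After addition: salt = 331,200 + 278,000×33.2 = 9,560,800; volume = 370,000 m³
S = 9,560,800 / 370,000 = 25.84 g/kg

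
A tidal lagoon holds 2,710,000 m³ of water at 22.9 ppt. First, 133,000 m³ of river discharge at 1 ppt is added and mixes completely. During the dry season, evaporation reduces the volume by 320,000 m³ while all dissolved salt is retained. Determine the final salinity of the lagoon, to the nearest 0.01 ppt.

24.65 ppt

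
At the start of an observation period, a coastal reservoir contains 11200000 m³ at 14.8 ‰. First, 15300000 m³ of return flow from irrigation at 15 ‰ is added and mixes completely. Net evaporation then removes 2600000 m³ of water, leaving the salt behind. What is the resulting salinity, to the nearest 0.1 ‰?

16.5 ‰

After mixing: salt = 11,200,000×14.8 + 15,300,000×15 = 395,260,000; volume = 26,500,000 m³
After evaporation: salt unchanged = 395,260,000; volume = 26,500,000 − 2,600,000 = 23,900,000 m³
S = 395,260,000 / 23,900,000 = 16.5381 ‰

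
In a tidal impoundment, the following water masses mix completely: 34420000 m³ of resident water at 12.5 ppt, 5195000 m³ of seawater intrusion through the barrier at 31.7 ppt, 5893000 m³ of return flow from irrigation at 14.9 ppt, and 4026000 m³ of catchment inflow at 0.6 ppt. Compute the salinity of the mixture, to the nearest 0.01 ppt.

13.83 ppt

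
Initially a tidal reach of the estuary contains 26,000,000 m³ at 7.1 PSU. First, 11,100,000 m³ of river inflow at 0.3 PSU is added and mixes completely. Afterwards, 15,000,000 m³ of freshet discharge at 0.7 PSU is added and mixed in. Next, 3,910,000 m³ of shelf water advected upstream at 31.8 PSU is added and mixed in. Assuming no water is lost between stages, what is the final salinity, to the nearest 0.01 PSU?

Salt balance:
Initial salt = 26,000,000×7.1 = 184,600,000
After stage 1: salt = 184,600,000 + 11,100,000×0.3 = 187,930,000; volume = 37,100,000 m³; S = 5.065 PSU
After stage 2: salt = 187,930,000 + 15,000,000×0.7 = 198,430,000; volume = 52,100,000 m³; S = 3.809 PSU
After stage 3: salt = 198,430,000 + 3,910,000×31.8 = 322,768,000; volume = 56,010,000 m³
S = 322,768,000 / 56,010,000 = 5.7627 PSU

5.76 PSU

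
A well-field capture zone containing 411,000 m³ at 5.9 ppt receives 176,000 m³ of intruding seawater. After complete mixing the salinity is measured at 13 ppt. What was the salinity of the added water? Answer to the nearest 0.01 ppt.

Salt balance: 411,000×5.9 + 176,000×S = 587,000×13
2,424,900 + 176,000·S = 7,631,000
S = (7,631,000 − 2,424,900) / 176,000 = 29.5801 ppt

29.58 ppt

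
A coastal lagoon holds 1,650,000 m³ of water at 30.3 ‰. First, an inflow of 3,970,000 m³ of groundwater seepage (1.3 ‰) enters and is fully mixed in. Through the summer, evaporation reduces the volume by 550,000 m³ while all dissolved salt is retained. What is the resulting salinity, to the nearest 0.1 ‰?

10.9 ‰

After mixing: salt = 1,650,000×30.3 + 3,970,000×1.3 = 55,156,000; volume = 5,620,000 m³
After evaporation: salt unchanged = 55,156,000; volume = 5,620,000 − 550,000 = 5,070,000 m³
S = 55,156,000 / 5,070,000 = 10.8789 ‰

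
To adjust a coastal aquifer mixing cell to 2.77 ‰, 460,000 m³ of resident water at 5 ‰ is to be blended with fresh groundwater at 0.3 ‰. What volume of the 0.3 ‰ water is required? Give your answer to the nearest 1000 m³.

Salt balance: 460,000×5 + V×0.3 = (460,000+V)×2.77
2,300,000 + 0.3V = 1,274,200 + 2.77V
1,025,800 = 2.47V
V = 415,303.64 m³

415000 m³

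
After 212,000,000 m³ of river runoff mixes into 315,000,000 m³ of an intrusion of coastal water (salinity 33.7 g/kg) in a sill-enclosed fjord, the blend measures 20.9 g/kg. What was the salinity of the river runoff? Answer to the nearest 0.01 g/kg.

Salt balance: 315,000,000×33.7 + 212,000,000×S = 527,000,000×20.9
10,615,500,000 + 212,000,000·S = 11,014,300,000
S = (11,014,300,000 − 10,615,500,000) / 212,000,000 = 1.8811 g/kg

1.88 g/kg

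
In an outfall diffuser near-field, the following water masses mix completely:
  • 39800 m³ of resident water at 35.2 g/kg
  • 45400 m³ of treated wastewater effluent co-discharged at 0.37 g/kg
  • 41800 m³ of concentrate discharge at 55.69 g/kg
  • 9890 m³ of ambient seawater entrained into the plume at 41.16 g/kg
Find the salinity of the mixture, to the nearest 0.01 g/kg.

30.34 g/kg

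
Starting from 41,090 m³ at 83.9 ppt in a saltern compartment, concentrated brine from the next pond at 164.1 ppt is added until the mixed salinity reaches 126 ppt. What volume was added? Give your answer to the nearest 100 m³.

45400 m³

Salt balance: 41,090×83.9 + V×164.1 = (41,090+V)×126
3,447,451 + 164.1V = 5,177,340 + 126V
1,729,889 = 38.1V
V = 45,403.91 m³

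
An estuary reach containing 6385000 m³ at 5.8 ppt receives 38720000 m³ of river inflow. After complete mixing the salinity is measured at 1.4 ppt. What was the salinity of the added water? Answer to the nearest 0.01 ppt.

0.67 ppt

Salt balance: 6,385,000×5.8 + 38,720,000×S = 45,105,000×1.4
37,033,000 + 38,720,000·S = 63,147,000
S = (63,147,000 − 37,033,000) / 38,720,000 = 0.6744 ppt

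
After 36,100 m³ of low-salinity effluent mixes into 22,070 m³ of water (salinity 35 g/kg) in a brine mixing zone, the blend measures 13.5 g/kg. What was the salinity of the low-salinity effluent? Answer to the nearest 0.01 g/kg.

Salt balance: 22,070×35 + 36,100×S = 58,170×13.5
772,450 + 36,100·S = 785,295
S = (785,295 − 772,450) / 36,100 = 0.3558 g/kg

0.36 g/kg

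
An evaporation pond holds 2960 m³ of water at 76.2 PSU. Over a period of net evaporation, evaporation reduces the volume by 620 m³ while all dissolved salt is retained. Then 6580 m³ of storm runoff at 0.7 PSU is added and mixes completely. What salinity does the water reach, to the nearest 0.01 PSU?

After evaporation: salt = 2,960×76.2 = 225,552; volume = 2,960 − 620 = 2,340 m³
After mixing: salt = 225,552 + 6,580×0.7 = 230,158; volume = 2,340 + 6,580 = 8,920 m³
S = 230,158 / 8,920 = 25.8025 PSU

25.80 PSU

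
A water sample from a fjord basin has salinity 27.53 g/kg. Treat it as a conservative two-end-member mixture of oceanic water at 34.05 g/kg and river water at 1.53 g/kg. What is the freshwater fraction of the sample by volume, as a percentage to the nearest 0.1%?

Let f be the freshwater fraction. Salt balance per unit volume:
f×1.53 + (1−f)×34.05 = 27.53
f = (34.05 − 27.53) / (34.05 − 1.53) = 6.52/32.52 = 0.2005

20.0%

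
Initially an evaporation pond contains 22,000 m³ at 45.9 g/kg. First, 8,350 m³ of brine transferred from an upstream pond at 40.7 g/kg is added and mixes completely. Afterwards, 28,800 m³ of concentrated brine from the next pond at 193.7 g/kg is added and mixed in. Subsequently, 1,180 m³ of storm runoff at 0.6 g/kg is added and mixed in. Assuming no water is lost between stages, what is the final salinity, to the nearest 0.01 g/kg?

Total salt / total volume:
Initial salt = 22,000×45.9 = 1,009,800
After stage 1: salt = 1,009,800 + 8,350×40.7 = 1,349,645; volume = 30,350 m³; S = 44.469 g/kg
After stage 2: salt = 1,349,645 + 28,800×193.7 = 6,928,205; volume = 59,150 m³; S = 117.129 g/kg
After stage 3: salt = 6,928,205 + 1,180×0.6 = 6,928,913; volume = 60,330 m³
S = 6,928,913 / 60,330 = 114.8502 g/kg

114.85 g/kg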